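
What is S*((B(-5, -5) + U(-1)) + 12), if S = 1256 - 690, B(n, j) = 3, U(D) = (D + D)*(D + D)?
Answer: 10754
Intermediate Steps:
U(D) = 4*D**2 (U(D) = (2*D)*(2*D) = 4*D**2)
S = 566
S*((B(-5, -5) + U(-1)) + 12) = 566*((3 + 4*(-1)**2) + 12) = 566*((3 + 4*1) + 12) = 566*((3 + 4) + 12) = 566*(7 + 12) = 566*19 = 10754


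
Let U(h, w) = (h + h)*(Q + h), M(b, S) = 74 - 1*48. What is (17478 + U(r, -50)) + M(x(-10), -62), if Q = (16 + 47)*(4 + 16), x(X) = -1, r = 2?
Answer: 22552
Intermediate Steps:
Q = 1260 (Q = 63*20 = 1260)
M(b, S) = 26 (M(b, S) = 74 - 48 = 26)
U(h, w) = 2*h*(1260 + h) (U(h, w) = (h + h)*(1260 + h) = (2*h)*(1260 + h) = 2*h*(1260 + h))
(17478 + U(r, -50)) + M(x(-10), -62) = (17478 + 2*2*(1260 + 2)) + 26 = (17478 + 2*2*1262) + 26 = (17478 + 5048) + 26 = 22526 + 26 = 22552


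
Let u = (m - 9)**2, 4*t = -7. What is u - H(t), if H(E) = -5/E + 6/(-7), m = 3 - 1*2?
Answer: 62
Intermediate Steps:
t = -7/4 (t = (1/4)*(-7) = -7/4 ≈ -1.7500)
m = 1 (m = 3 - 2 = 1)
u = 64 (u = (1 - 9)**2 = (-8)**2 = 64)
H(E) = -6/7 - 5/E (H(E) = -5/E + 6*(-1/7) = -5/E - 6/7 = -6/7 - 5/E)
u - H(t) = 64 - (-6/7 - 5/(-7/4)) = 64 - (-6/7 - 5*(-4/7)) = 64 - (-6/7 + 20/7) = 64 - 1*2 = 64 - 2 = 62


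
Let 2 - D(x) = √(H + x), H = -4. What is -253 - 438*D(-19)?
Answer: -1129 + 438*I*√23 ≈ -1129.0 + 2100.6*I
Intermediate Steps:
D(x) = 2 - √(-4 + x)
-253 - 438*D(-19) = -253 - 438*(2 - √(-4 - 19)) = -253 - 438*(2 - √(-23)) = -253 - 438*(2 - I*√23) = -253 + (-876 + 438*I*√23) = -1129 + 438*I*√23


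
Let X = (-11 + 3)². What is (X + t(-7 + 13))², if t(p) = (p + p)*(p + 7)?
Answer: 48400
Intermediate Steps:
X = 64 (X = (-8)² = 64)
t(p) = 2*p*(7 + p) (t(p) = (2*p)*(7 + p) = 2*p*(7 + p))
(X + t(-7 + 13))² = (64 + 2*(-7 + 13)*(7 + (-7 + 13)))² = (64 + 2*6*(7 + 6))² = (64 + 2*6*13)² = (64 + 156)² = 220² = 48400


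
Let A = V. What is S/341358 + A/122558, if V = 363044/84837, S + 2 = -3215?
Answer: -5554113079205/591542296146078 ≈ -0.0093892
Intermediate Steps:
S = -3217 (S = -2 - 3215 = -3217)
V = 363044/84837 (V = 363044*(1/84837) = 363044/84837 ≈ 4.2793)
A = 363044/84837 ≈ 4.2793
S/341358 + A/122558 = -3217/341358 + (363044/84837)/122558 = -3217*1/341358 + (363044/84837)*(1/122558) = -3217/341358 + 181522/5198726523 = -5554113079205/591542296146078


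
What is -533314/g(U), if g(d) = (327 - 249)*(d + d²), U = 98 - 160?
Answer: -266657/147498 ≈ -1.8079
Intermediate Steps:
U = -62
g(d) = 78*d + 78*d² (g(d) = 78*(d + d²) = 78*d + 78*d²)
-533314/g(U) = -533314*(-1/(4836*(1 - 62))) = -533314/(78*(-62)*(-61)) = -533314/294996 = -533314*1/294996 = -266657/147498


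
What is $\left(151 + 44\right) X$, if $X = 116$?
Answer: $22620$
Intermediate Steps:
$\left(151 + 44\right) X = \left(151 + 44\right) 116 = 195 \cdot 116 = 22620$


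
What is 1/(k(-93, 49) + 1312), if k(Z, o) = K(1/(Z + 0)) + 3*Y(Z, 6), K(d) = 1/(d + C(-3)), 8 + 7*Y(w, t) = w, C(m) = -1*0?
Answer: 7/8230 ≈ 0.00085055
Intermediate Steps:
C(m) = 0
Y(w, t) = -8/7 + w/7
K(d) = 1/d (K(d) = 1/(d + 0) = 1/d)
k(Z, o) = -24/7 + 10*Z/7 (k(Z, o) = 1/(1/(Z + 0)) + 3*(-8/7 + Z/7) = 1/(1/Z) + (-24/7 + 3*Z/7) = Z + (-24/7 + 3*Z/7) = -24/7 + 10*Z/7)
1/(k(-93, 49) + 1312) = 1/((-24/7 + (10/7)*(-93)) + 1312) = 1/((-24/7 - 930/7) + 1312) = 1/(-954/7 + 1312) = 1/(8230/7) = 7/8230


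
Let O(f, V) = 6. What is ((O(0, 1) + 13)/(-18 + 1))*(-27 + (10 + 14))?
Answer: 57/17 ≈ 3.3529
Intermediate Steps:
((O(0, 1) + 13)/(-18 + 1))*(-27 + (10 + 14)) = ((6 + 13)/(-18 + 1))*(-27 + (10 + 14)) = (19/(-17))*(-27 + 24) = (19*(-1/17))*(-3) = -19/17*(-3) = 57/17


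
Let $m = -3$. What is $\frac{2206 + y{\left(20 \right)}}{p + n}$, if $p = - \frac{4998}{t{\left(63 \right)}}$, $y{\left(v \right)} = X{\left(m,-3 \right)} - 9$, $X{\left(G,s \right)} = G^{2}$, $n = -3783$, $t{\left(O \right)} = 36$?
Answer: $- \frac{13236}{23531} \approx -0.56249$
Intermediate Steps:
$y{\left(v \right)} = 0$ ($y{\left(v \right)} = \left(-3\right)^{2} - 9 = 9 - 9 = 0$)
$p = - \frac{833}{6}$ ($p = - \frac{4998}{36} = \left(-4998\right) \frac{1}{36} = - \frac{833}{6} \approx -138.83$)
$\frac{2206 + y{\left(20 \right)}}{p + n} = \frac{2206 + 0}{- \frac{833}{6} - 3783} = \frac{2206}{- \frac{23531}{6}} = 2206 \left(- \frac{6}{23531}\right) = - \frac{13236}{23531}$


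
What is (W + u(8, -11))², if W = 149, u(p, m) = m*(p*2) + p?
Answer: 361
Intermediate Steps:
u(p, m) = p + 2*m*p (u(p, m) = m*(2*p) + p = 2*m*p + p = p + 2*m*p)
(W + u(8, -11))² = (149 + 8*(1 + 2*(-11)))² = (149 + 8*(1 - 22))² = (149 + 8*(-21))² = (149 - 168)² = (-19)² = 361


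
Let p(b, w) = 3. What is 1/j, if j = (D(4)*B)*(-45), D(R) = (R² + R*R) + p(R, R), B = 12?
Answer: -1/18900 ≈ -5.2910e-5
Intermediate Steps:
D(R) = 3 + 2*R² (D(R) = (R² + R*R) + 3 = (R² + R²) + 3 = 2*R² + 3 = 3 + 2*R²)
j = -18900 (j = ((3 + 2*4²)*12)*(-45) = ((3 + 2*16)*12)*(-45) = ((3 + 32)*12)*(-45) = (35*12)*(-45) = 420*(-45) = -18900)
1/j = 1/(-18900) = -1/18900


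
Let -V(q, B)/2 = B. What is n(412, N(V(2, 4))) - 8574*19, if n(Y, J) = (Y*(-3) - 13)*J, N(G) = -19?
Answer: -139175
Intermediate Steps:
V(q, B) = -2*B
n(Y, J) = J*(-13 - 3*Y) (n(Y, J) = (-3*Y - 13)*J = (-13 - 3*Y)*J = J*(-13 - 3*Y))
n(412, N(V(2, 4))) - 8574*19 = -1*(-19)*(13 + 3*412) - 8574*19 = -1*(-19)*(13 + 1236) - 162906 = -1*(-19)*1249 - 162906 = 23731 - 162906 = -139175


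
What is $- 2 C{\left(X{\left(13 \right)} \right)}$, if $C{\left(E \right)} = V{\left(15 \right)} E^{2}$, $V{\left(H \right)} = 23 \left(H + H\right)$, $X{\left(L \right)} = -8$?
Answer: $-88320$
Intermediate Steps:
$V{\left(H \right)} = 46 H$ ($V{\left(H \right)} = 23 \cdot 2 H = 46 H$)
$C{\left(E \right)} = 690 E^{2}$ ($C{\left(E \right)} = 46 \cdot 15 E^{2} = 690 E^{2}$)
$- 2 C{\left(X{\left(13 \right)} \right)} = - 2 \cdot 690 \left(-8\right)^{2} = - 2 \cdot 690 \cdot 64 = \left(-2\right) 44160 = -88320$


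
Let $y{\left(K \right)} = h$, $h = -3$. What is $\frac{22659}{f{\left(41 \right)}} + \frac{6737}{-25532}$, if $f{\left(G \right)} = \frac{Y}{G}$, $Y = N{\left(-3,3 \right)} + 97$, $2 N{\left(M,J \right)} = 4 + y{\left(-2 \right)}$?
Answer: $\frac{1216361859}{127660} \approx 9528.1$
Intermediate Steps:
$y{\left(K \right)} = -3$
$N{\left(M,J \right)} = \frac{1}{2}$ ($N{\left(M,J \right)} = \frac{4 - 3}{2} = \frac{1}{2} \cdot 1 = \frac{1}{2}$)
$Y = \frac{195}{2}$ ($Y = \frac{1}{2} + 97 = \frac{195}{2} \approx 97.5$)
$f{\left(G \right)} = \frac{195}{2 G}$
$\frac{22659}{f{\left(41 \right)}} + \frac{6737}{-25532} = \frac{22659}{\frac{195}{2} \cdot \frac{1}{41}} + \frac{6737}{-25532} = \frac{22659}{\frac{195}{2} \cdot \frac{1}{41}} + 6737 \left(- \frac{1}{25532}\right) = \frac{22659}{\frac{195}{82}} - \frac{6737}{25532} = 22659 \cdot \frac{82}{195} - \frac{6737}{25532} = \frac{47642}{5} - \frac{6737}{25532} = \frac{1216361859}{127660}$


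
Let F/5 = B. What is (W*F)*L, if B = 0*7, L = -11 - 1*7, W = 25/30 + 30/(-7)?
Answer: 0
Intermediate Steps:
W = -145/42 (W = 25*(1/30) + 30*(-⅐) = ⅚ - 30/7 = -145/42 ≈ -3.4524)
L = -18 (L = -11 - 7 = -18)
B = 0
F = 0 (F = 5*0 = 0)
(W*F)*L = -145/42*0*(-18) = 0*(-18) = 0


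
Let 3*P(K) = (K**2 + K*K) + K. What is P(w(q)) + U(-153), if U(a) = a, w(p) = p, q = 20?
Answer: 361/3 ≈ 120.33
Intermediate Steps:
P(K) = K/3 + 2*K**2/3 (P(K) = ((K**2 + K*K) + K)/3 = ((K**2 + K**2) + K)/3 = (2*K**2 + K)/3 = (K + 2*K**2)/3 = K/3 + 2*K**2/3)
P(w(q)) + U(-153) = (1/3)*20*(1 + 2*20) - 153 = (1/3)*20*(1 + 40) - 153 = (1/3)*20*41 - 153 = 820/3 - 153 = 361/3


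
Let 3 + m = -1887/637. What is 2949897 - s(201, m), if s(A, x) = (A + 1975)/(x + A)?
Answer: 366490867271/124239 ≈ 2.9499e+6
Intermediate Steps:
m = -3798/637 (m = -3 - 1887/637 = -3798/637 ≈ -5.9623)
s(A, x) = (1975 + A)/(A + x)
2949897 - s(201, m) = 2949897 - (1975 + 201)/(201 - 3798/637) = 2949897 - 2176/124239/637 = 2949897 - 637*2176/124239 = 2949897 - 1*1386112/124239 = 2949897 - 1386112/124239 = 366490867271/124239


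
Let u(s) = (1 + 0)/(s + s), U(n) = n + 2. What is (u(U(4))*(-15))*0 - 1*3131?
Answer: -3131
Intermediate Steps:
U(n) = 2 + n
u(s) = 1/(2*s)
(u(U(4))*(-15))*0 - 1*3131 = ((1/(2*(2 + 4)))*(-15))*0 - 1*3131 = (((1/2)/6)*(-15))*0 - 3131 = (((1/2)*(1/6))*(-15))*0 - 3131 = ((1/12)*(-15))*0 - 3131 = -5/4*0 - 3131 = 0 - 3131 = -3131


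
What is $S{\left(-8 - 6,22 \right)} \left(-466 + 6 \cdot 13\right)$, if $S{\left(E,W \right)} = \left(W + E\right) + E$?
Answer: $2328$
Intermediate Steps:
$S{\left(E,W \right)} = W + 2 E$ ($S{\left(E,W \right)} = \left(E + W\right) + E = W + 2 E$)
$S{\left(-8 - 6,22 \right)} \left(-466 + 6 \cdot 13\right) = \left(22 + 2 \left(-8 - 6\right)\right) \left(-466 + 6 \cdot 13\right) = \left(22 + 2 \left(-14\right)\right) \left(-466 + 78\right) = \left(22 - 28\right) \left(-388\right) = \left(-6\right) \left(-388\right) = 2328$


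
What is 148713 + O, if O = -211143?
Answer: -62430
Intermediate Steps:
148713 + O = 148713 - 211143 = -62430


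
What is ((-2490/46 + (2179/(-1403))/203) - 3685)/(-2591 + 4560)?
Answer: -1064940179/560788921 ≈ -1.8990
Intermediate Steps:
((-2490/46 + (2179/(-1403))/203) - 3685)/(-2591 + 4560) = ((-2490*1/46 + (2179*(-1/1403))*(1/203)) - 3685)/1969 = ((-1245/23 - 2179/1403*1/203) - 3685)*(1/1969) = ((-1245/23 - 2179/284809) - 3685)*(1/1969) = (-15419014/284809 - 3685)*(1/1969) = -1064940179/284809*1/1969 = -1064940179/560788921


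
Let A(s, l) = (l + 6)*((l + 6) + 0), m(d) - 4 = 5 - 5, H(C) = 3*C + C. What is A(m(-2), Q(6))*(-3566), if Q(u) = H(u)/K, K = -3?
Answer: -14264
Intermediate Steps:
H(C) = 4*C
m(d) = 4 (m(d) = 4 + (5 - 5) = 4 + 0 = 4)
Q(u) = -4*u/3 (Q(u) = (4*u)/(-3) = (4*u)*(-⅓) = -4*u/3)
A(s, l) = (6 + l)² (A(s, l) = (6 + l)*((6 + l) + 0) = (6 + l)*(6 + l) = (6 + l)²)
A(m(-2), Q(6))*(-3566) = (6 - 4/3*6)²*(-3566) = (6 - 8)²*(-3566) = (-2)²*(-3566) = 4*(-3566) = -14264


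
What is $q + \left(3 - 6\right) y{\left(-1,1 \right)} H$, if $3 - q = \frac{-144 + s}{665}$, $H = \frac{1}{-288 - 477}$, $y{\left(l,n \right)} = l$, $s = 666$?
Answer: $\frac{14998}{6783} \approx 2.2111$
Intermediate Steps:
$H = - \frac{1}{765}$ ($H = \frac{1}{-765} = - \frac{1}{765} \approx -0.0013072$)
$q = \frac{1473}{665}$ ($q = 3 - \frac{-144 + 666}{665} = 3 - 522 \cdot \frac{1}{665} = 3 - \frac{522}{665} = \frac{1473}{665} \approx 2.215$)
$q + \left(3 - 6\right) y{\left(-1,1 \right)} H = \frac{1473}{665} + \left(3 - 6\right) \left(-1\right) \left(- \frac{1}{765}\right) = \frac{1473}{665} + \left(-3\right) \left(-1\right) \left(- \frac{1}{765}\right) = \frac{1473}{665} + 3 \left(- \frac{1}{765}\right) = \frac{1473}{665} - \frac{1}{255} = \frac{14998}{6783}$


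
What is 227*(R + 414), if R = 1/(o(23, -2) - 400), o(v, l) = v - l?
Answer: 35241523/375 ≈ 93977.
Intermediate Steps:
R = -1/375 (R = 1/((23 - 1*(-2)) - 400) = 1/((23 + 2) - 400) = 1/(25 - 400) = 1/(-375) = -1/375 ≈ -0.0026667)
227*(R + 414) = 227*(-1/375 + 414) = 227*(155249/375) = 35241523/375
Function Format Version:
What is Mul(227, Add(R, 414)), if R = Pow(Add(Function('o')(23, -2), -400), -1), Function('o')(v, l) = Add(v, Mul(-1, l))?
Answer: Rational(35241523, 375) ≈ 93977.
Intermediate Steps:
R = Rational(-1, 375) (R = Pow(Add(Add(23, Mul(-1, -2)), -400), -1) = Pow(Add(Add(23, 2), -400), -1) = Pow(Add(25, -400), -1) = Pow(-375, -1) = Rational(-1, 375) ≈ -0.0026667)
Mul(227, Add(R, 414)) = Mul(227, Add(Rational(-1, 375), 414)) = Mul(227, Rational(155249, 375)) = Rational(35241523, 375)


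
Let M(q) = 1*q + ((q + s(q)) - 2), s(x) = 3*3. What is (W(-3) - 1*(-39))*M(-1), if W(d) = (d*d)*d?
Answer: 60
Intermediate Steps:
s(x) = 9
W(d) = d³ (W(d) = d²*d = d³)
M(q) = 7 + 2*q (M(q) = 1*q + ((q + 9) - 2) = q + ((9 + q) - 2) = q + (7 + q) = 7 + 2*q)
(W(-3) - 1*(-39))*M(-1) = ((-3)³ - 1*(-39))*(7 + 2*(-1)) = (-27 + 39)*(7 - 2) = 12*5 = 60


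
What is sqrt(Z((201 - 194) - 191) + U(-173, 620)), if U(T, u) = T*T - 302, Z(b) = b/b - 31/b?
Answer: sqrt(250772818)/92 ≈ 172.13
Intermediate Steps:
Z(b) = 1 - 31/b
U(T, u) = -302 + T**2 (U(T, u) = T**2 - 302 = -302 + T**2)
sqrt(Z((201 - 194) - 191) + U(-173, 620)) = sqrt((-31 + ((201 - 194) - 191))/((201 - 194) - 191) + (-302 + (-173)**2)) = sqrt((-31 + (7 - 191))/(7 - 191) + (-302 + 29929)) = sqrt((-31 - 184)/(-184) + 29627) = sqrt(-1/184*(-215) + 29627) = sqrt(215/184 + 29627) = sqrt(5451583/184) = sqrt(250772818)/92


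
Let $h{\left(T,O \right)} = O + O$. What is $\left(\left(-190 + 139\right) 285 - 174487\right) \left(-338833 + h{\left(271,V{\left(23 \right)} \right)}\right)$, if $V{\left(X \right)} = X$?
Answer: $64038196314$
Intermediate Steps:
$h{\left(T,O \right)} = 2 O$
$\left(\left(-190 + 139\right) 285 - 174487\right) \left(-338833 + h{\left(271,V{\left(23 \right)} \right)}\right) = \left(\left(-190 + 139\right) 285 - 174487\right) \left(-338833 + 2 \cdot 23\right) = \left(\left(-51\right) 285 - 174487\right) \left(-338833 + 46\right) = \left(-14535 - 174487\right) \left(-338787\right) = \left(-189022\right) \left(-338787\right) = 64038196314$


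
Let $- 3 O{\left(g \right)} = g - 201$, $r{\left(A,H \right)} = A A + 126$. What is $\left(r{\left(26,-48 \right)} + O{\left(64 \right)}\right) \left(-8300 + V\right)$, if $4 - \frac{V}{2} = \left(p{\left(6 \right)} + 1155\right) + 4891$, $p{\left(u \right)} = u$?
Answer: $- \frac{51867028}{3} \approx -1.7289 \cdot 10^{7}$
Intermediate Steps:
$r{\left(A,H \right)} = 126 + A^{2}$ ($r{\left(A,H \right)} = A^{2} + 126 = 126 + A^{2}$)
$V = -12096$ ($V = 8 - 2 \left(\left(6 + 1155\right) + 4891\right) = 8 - 2 \left(1161 + 4891\right) = 8 - 12104 = -12096$)
$O{\left(g \right)} = 67 - \frac{g}{3}$ ($O{\left(g \right)} = - \frac{g - 201}{3} = - \frac{-201 + g}{3} = 67 - \frac{g}{3}$)
$\left(r{\left(26,-48 \right)} + O{\left(64 \right)}\right) \left(-8300 + V\right) = \left(\left(126 + 26^{2}\right) + \left(67 - \frac{64}{3}\right)\right) \left(-8300 - 12096\right) = \left(\left(126 + 676\right) + \left(67 - \frac{64}{3}\right)\right) \left(-20396\right) = \left(802 + \frac{137}{3}\right) \left(-20396\right) = \frac{2543}{3} \left(-20396\right) = - \frac{51867028}{3}$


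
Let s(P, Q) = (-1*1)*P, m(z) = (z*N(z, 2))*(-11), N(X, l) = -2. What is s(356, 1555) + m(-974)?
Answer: -21784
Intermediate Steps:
m(z) = 22*z (m(z) = (z*(-2))*(-11) = -2*z*(-11) = 22*z)
s(P, Q) = -P
s(356, 1555) + m(-974) = -1*356 + 22*(-974) = -356 - 21428 = -21784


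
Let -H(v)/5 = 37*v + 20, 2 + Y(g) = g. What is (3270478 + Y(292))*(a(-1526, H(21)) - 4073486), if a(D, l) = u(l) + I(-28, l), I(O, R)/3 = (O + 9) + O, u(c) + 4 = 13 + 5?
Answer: -13323843044784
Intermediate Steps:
u(c) = 14 (u(c) = -4 + (13 + 5) = -4 + 18 = 14)
I(O, R) = 27 + 6*O (I(O, R) = 3*((O + 9) + O) = 3*((9 + O) + O) = 3*(9 + 2*O) = 27 + 6*O)
Y(g) = -2 + g
H(v) = -100 - 185*v (H(v) = -5*(37*v + 20) = -5*(20 + 37*v) = -100 - 185*v)
a(D, l) = -127 (a(D, l) = 14 + (27 + 6*(-28)) = 14 + (27 - 168) = 14 - 141 = -127)
(3270478 + Y(292))*(a(-1526, H(21)) - 4073486) = (3270478 + (-2 + 292))*(-127 - 4073486) = (3270478 + 290)*(-4073613) = 3270768*(-4073613) = -13323843044784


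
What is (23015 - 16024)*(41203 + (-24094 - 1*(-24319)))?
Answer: 289623148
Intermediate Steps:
(23015 - 16024)*(41203 + (-24094 - 1*(-24319))) = 6991*(41203 + (-24094 + 24319)) = 6991*(41203 + 225) = 6991*41428 = 289623148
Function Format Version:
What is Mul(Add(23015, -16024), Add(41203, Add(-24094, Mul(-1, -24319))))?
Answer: 289623148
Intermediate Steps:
Mul(Add(23015, -16024), Add(41203, Add(-24094, Mul(-1, -24319)))) = Mul(6991, Add(41203, Add(-24094, 24319))) = Mul(6991, Add(41203, 225)) = Mul(6991, 41428) = 289623148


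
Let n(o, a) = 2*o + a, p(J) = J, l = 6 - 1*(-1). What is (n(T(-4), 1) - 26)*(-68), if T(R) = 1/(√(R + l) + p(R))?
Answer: 22644/13 + 136*√3/13 ≈ 1760.0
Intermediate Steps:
l = 7 (l = 6 + 1 = 7)
T(R) = 1/(R + √(7 + R)) (T(R) = 1/(√(R + 7) + R) = 1/(√(7 + R) + R) = 1/(R + √(7 + R)))
n(o, a) = a + 2*o
(n(T(-4), 1) - 26)*(-68) = ((1 + 2/(-4 + √(7 - 4))) - 26)*(-68) = ((1 + 2/(-4 + √3)) - 26)*(-68) = (-25 + 2/(-4 + √3))*(-68) = 1700 - 136/(-4 + √3)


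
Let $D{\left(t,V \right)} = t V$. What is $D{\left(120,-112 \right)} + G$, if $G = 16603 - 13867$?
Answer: $-10704$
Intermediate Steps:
$G = 2736$
$D{\left(t,V \right)} = V t$
$D{\left(120,-112 \right)} + G = \left(-112\right) 120 + 2736 = -13440 + 2736 = -10704$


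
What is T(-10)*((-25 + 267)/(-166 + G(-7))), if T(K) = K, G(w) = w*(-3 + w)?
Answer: 605/24 ≈ 25.208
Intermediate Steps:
T(-10)*((-25 + 267)/(-166 + G(-7))) = -10*(-25 + 267)/(-166 - 7*(-3 - 7)) = -2420/(-166 - 7*(-10)) = -2420/(-166 + 70) = -2420/(-96) = -2420*(-1)/96 = -10*(-121/48) = 605/24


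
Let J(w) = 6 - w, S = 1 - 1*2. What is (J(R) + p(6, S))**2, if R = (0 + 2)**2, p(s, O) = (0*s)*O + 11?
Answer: 169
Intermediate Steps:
S = -1 (S = 1 - 2 = -1)
p(s, O) = 11 (p(s, O) = 0*O + 11 = 0 + 11 = 11)
R = 4 (R = 2**2 = 4)
(J(R) + p(6, S))**2 = ((6 - 1*4) + 11)**2 = ((6 - 4) + 11)**2 = (2 + 11)**2 = 13**2 = 169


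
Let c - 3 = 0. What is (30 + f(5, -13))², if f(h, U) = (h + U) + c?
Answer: 625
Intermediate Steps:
c = 3 (c = 3 + 0 = 3)
f(h, U) = 3 + U + h (f(h, U) = (h + U) + 3 = (U + h) + 3 = 3 + U + h)
(30 + f(5, -13))² = (30 + (3 - 13 + 5))² = (30 - 5)² = 25² = 625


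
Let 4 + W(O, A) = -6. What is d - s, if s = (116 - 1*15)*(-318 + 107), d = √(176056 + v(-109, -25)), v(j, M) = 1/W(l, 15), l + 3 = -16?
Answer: 21311 + √17605590/10 ≈ 21731.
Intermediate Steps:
l = -19 (l = -3 - 16 = -19)
W(O, A) = -10 (W(O, A) = -4 - 6 = -10)
v(j, M) = -⅒ (v(j, M) = 1/(-10) = -⅒)
d = √17605590/10 (d = √(176056 - ⅒) = √(1760559/10) = √17605590/10 ≈ 419.59)
s = -21311 (s = (116 - 15)*(-211) = 101*(-211) = -21311)
d - s = √17605590/10 - 1*(-21311) = √17605590/10 + 21311 = 21311 + √17605590/10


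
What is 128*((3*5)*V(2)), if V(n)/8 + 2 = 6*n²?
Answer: 337920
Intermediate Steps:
V(n) = -16 + 48*n² (V(n) = -16 + 8*(6*n²) = -16 + 48*n²)
128*((3*5)*V(2)) = 128*((3*5)*(-16 + 48*2²)) = 128*(15*(-16 + 48*4)) = 128*(15*(-16 + 192)) = 128*(15*176) = 128*2640 = 337920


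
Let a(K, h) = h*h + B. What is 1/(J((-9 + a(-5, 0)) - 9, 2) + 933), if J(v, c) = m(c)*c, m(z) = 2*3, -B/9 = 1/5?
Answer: 1/945 ≈ 0.0010582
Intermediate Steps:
B = -9/5 ≈ -1.8000
a(K, h) = -9/5 + h² (a(K, h) = h*h - 9/5 = h² - 9/5 = -9/5 + h²)
m(z) = 6
J(v, c) = 6*c
1/(J((-9 + a(-5, 0)) - 9, 2) + 933) = 1/(6*2 + 933) = 1/(12 + 933) = 1/945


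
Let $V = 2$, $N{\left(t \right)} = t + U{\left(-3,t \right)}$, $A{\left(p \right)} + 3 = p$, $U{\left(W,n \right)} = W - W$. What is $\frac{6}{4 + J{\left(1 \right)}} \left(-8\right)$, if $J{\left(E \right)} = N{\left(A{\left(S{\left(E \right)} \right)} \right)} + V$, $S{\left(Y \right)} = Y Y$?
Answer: $-12$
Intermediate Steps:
$U{\left(W,n \right)} = 0$
$S{\left(Y \right)} = Y^{2}$
$A{\left(p \right)} = -3 + p$
$N{\left(t \right)} = t$ ($N{\left(t \right)} = t + 0 = t$)
$J{\left(E \right)} = -1 + E^{2}$ ($J{\left(E \right)} = \left(-3 + E^{2}\right) + 2 = -1 + E^{2}$)
$\frac{6}{4 + J{\left(1 \right)}} \left(-8\right) = \frac{6}{4 - \left(1 - 1^{2}\right)} \left(-8\right) = \frac{6}{4 + \left(-1 + 1\right)} \left(-8\right) = \frac{6}{4 + 0} \left(-8\right) = \frac{6}{4} \left(-8\right) = 6 \cdot \frac{1}{4} \left(-8\right) = \frac{3}{2} \left(-8\right) = -12$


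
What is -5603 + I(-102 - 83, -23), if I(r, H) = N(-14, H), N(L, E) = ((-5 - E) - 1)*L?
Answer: -5841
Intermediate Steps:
N(L, E) = L*(-6 - E) (N(L, E) = (-6 - E)*L = L*(-6 - E))
I(r, H) = 84 + 14*H (I(r, H) = -1*(-14)*(6 + H) = 84 + 14*H)
-5603 + I(-102 - 83, -23) = -5603 + (84 + 14*(-23)) = -5603 + (84 - 322) = -5603 - 238 = -5841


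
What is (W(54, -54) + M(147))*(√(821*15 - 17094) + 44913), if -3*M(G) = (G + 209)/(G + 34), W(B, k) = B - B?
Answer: -5329676/181 - 1068*I*√59/181 ≈ -29446.0 - 45.323*I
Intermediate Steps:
W(B, k) = 0
M(G) = -(209 + G)/(3*(34 + G)) (M(G) = -(G + 209)/(3*(G + 34)) = -(209 + G)/(3*(34 + G)))
(W(54, -54) + M(147))*(√(821*15 - 17094) + 44913) = (0 + (-209 - 1*147)/(3*(34 + 147)))*(√(821*15 - 17094) + 44913) = (0 + (⅓)*(-209 - 147)/181)*(√(12315 - 17094) + 44913) = (0 + (⅓)*(1/181)*(-356))*(√(-4779) + 44913) = (0 - 356/543)*(9*I*√59 + 44913) = -356*(44913 + 9*I*√59)/543 = -5329676/181 - 1068*I*√59/181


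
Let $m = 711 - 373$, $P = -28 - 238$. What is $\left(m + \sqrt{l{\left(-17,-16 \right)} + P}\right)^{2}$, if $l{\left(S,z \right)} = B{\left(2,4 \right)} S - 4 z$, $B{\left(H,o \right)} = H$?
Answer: $114008 + 1352 i \sqrt{59} \approx 1.1401 \cdot 10^{5} + 10385.0 i$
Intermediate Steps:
$P = -266$
$l{\left(S,z \right)} = - 4 z + 2 S$ ($l{\left(S,z \right)} = 2 S - 4 z = - 4 z + 2 S$)
$m = 338$
$\left(m + \sqrt{l{\left(-17,-16 \right)} + P}\right)^{2} = \left(338 + \sqrt{\left(\left(-4\right) \left(-16\right) + 2 \left(-17\right)\right) - 266}\right)^{2} = \left(338 + \sqrt{\left(64 - 34\right) - 266}\right)^{2} = \left(338 + \sqrt{30 - 266}\right)^{2} = \left(338 + \sqrt{-236}\right)^{2} = \left(338 + 2 i \sqrt{59}\right)^{2}$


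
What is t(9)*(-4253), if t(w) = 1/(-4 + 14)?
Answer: -4253/10 ≈ -425.30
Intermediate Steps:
t(w) = ⅒ (t(w) = 1/10 = ⅒)
t(9)*(-4253) = (⅒)*(-4253) = -4253/10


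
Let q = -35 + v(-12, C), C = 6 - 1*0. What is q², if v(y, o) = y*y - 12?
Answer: 9409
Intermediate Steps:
C = 6 (C = 6 + 0 = 6)
v(y, o) = -12 + y² (v(y, o) = y² - 12 = -12 + y²)
q = 97 (q = -35 + (-12 + (-12)²) = -35 + (-12 + 144) = -35 + 132 = 97)
q² = 97² = 9409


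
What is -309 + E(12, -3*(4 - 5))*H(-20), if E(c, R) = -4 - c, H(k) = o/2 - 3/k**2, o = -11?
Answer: -5522/25 ≈ -220.88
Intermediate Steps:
H(k) = -11/2 - 3/k**2
-309 + E(12, -3*(4 - 5))*H(-20) = -309 + (-4 - 1*12)*(-11/2 - 3/(-20)**2) = -309 + (-4 - 12)*(-11/2 - 3*1/400) = -309 - 16*(-11/2 - 3/400) = -309 - 16*(-2203/400) = -309 + 2203/25 = -5522/25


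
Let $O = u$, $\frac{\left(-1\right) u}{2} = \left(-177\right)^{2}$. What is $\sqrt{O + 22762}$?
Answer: $2 i \sqrt{9974} \approx 199.74 i$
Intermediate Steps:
$u = -62658$ ($u = - 2 \left(-177\right)^{2} = \left(-2\right) 31329 = -62658$)
$O = -62658$
$\sqrt{O + 22762} = \sqrt{-62658 + 22762} = \sqrt{-39896} = 2 i \sqrt{9974}$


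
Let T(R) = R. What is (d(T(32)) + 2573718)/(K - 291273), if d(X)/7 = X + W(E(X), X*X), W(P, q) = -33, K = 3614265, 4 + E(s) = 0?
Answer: 2573711/3322992 ≈ 0.77452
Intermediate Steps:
E(s) = -4 (E(s) = -4 + 0 = -4)
d(X) = -231 + 7*X (d(X) = 7*(X - 33) = 7*(-33 + X) = -231 + 7*X)
(d(T(32)) + 2573718)/(K - 291273) = ((-231 + 7*32) + 2573718)/(3614265 - 291273) = ((-231 + 224) + 2573718)/3322992 = (-7 + 2573718)*(1/3322992) = 2573711*(1/3322992) = 2573711/3322992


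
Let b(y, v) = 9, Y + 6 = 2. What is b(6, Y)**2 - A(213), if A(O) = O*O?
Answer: -45288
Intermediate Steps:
Y = -4 (Y = -6 + 2 = -4)
A(O) = O**2
b(6, Y)**2 - A(213) = 9**2 - 1*213**2 = 81 - 1*45369 = 81 - 45369 = -45288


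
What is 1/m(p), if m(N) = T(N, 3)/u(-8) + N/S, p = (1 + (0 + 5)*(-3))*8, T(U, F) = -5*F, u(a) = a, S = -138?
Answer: 552/1483 ≈ 0.37222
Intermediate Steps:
p = -112 (p = (1 + 5*(-3))*8 = (1 - 15)*8 = -14*8 = -112)
m(N) = 15/8 - N/138 (m(N) = -5*3/(-8) + N/(-138) = -15*(-1/8) + N*(-1/138) = 15/8 - N/138)
1/m(p) = 1/(15/8 - 1/138*(-112)) = 1/(15/8 + 56/69) = 1/(1483/552) = 552/1483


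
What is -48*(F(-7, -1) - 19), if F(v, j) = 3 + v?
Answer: 1104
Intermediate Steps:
-48*(F(-7, -1) - 19) = -48*((3 - 7) - 19) = -48*(-4 - 19) = -48*(-23) = 1104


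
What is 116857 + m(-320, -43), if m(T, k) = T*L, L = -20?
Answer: 123257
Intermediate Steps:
m(T, k) = -20*T (m(T, k) = T*(-20) = -20*T)
116857 + m(-320, -43) = 116857 - 20*(-320) = 116857 + 6400 = 123257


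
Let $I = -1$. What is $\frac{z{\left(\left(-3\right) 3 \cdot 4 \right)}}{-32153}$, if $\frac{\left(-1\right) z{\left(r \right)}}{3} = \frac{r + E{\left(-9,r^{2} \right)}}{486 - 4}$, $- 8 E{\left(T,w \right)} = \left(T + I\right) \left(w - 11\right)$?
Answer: $\frac{1713}{5635544} \approx 0.00030396$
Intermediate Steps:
$E{\left(T,w \right)} = - \frac{\left(-1 + T\right) \left(-11 + w\right)}{8}$ ($E{\left(T,w \right)} = - \frac{\left(T - 1\right) \left(w - 11\right)}{8} = - \frac{\left(-1 + T\right) \left(-11 + w\right)}{8}$)
$z{\left(r \right)} = \frac{165}{1928} - \frac{15 r^{2}}{1928} - \frac{3 r}{482}$ ($z{\left(r \right)} = - 3 \frac{r + \left(- \frac{11}{8} + \frac{r^{2}}{8} + \frac{11}{8} \left(-9\right) - - \frac{9 r^{2}}{8}\right)}{486 - 4} = - 3 \frac{r + \left(- \frac{11}{8} + \frac{r^{2}}{8} - \frac{99}{8} + \frac{9 r^{2}}{8}\right)}{482} = - 3 \left(r + \left(- \frac{55}{4} + \frac{5 r^{2}}{4}\right)\right) \frac{1}{482} = - 3 \left(- \frac{55}{4} + r + \frac{5 r^{2}}{4}\right) \frac{1}{482} = - 3 \left(- \frac{55}{1928} + \frac{r}{482} + \frac{5 r^{2}}{1928}\right) = \frac{165}{1928} - \frac{15 r^{2}}{1928} - \frac{3 r}{482}$)
$\frac{z{\left(\left(-3\right) 3 \cdot 4 \right)}}{-32153} = \frac{\frac{165}{1928} - \frac{15 \left(\left(-3\right) 3 \cdot 4\right)^{2}}{1928} - \frac{3 \left(-3\right) 3 \cdot 4}{482}}{-32153} = \left(\frac{165}{1928} - \frac{15 \left(\left(-9\right) 4\right)^{2}}{1928} - \frac{3 \left(\left(-9\right) 4\right)}{482}\right) \left(- \frac{1}{32153}\right) = \left(\frac{165}{1928} - \frac{15 \left(-36\right)^{2}}{1928} - - \frac{54}{241}\right) \left(- \frac{1}{32153}\right) = \left(\frac{165}{1928} - \frac{2430}{241} + \frac{54}{241}\right) \left(- \frac{1}{32153}\right) = \left(- \frac{18843}{1928}\right) \left(- \frac{1}{32153}\right) = \frac{1713}{5635544}$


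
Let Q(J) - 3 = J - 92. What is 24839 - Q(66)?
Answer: 24862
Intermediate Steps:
Q(J) = -89 + J (Q(J) = 3 + (J - 92) = 3 + (-92 + J) = -89 + J)
24839 - Q(66) = 24839 - (-89 + 66) = 24839 - 1*(-23) = 24839 + 23 = 24862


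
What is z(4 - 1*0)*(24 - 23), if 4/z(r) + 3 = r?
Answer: 4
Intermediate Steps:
z(r) = 4/(-3 + r)
z(4 - 1*0)*(24 - 23) = (4/(-3 + (4 - 1*0)))*(24 - 23) = (4/(-3 + (4 + 0)))*1 = (4/(-3 + 4))*1 = (4/1)*1 = (4*1)*1 = 4*1 = 4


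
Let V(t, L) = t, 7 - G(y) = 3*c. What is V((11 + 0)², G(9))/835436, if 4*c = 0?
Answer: 121/835436 ≈ 0.00014483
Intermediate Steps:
c = 0 (c = (¼)*0 = 0)
G(y) = 7 (G(y) = 7 - 3*0 = 7 - 1*0 = 7 + 0 = 7)
V((11 + 0)², G(9))/835436 = (11 + 0)²/835436 = 11²*(1/835436) = 121*(1/835436) = 121/835436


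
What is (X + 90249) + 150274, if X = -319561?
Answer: -79038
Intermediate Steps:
(X + 90249) + 150274 = (-319561 + 90249) + 150274 = -229312 + 150274 = -79038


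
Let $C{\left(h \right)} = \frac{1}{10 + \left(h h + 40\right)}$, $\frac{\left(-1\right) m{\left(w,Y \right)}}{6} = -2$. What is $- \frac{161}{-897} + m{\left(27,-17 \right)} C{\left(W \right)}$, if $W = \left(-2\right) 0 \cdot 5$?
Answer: $\frac{409}{975} \approx 0.41949$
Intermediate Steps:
$W = 0$ ($W = 0 \cdot 5 = 0$)
$m{\left(w,Y \right)} = 12$ ($m{\left(w,Y \right)} = \left(-6\right) \left(-2\right) = 12$)
$C{\left(h \right)} = \frac{1}{50 + h^{2}}$ ($C{\left(h \right)} = \frac{1}{10 + \left(h^{2} + 40\right)} = \frac{1}{10 + \left(40 + h^{2}\right)} = \frac{1}{50 + h^{2}}$)
$- \frac{161}{-897} + m{\left(27,-17 \right)} C{\left(W \right)} = - \frac{161}{-897} + \frac{12}{50 + 0^{2}} = \left(-161\right) \left(- \frac{1}{897}\right) + \frac{12}{50 + 0} = \frac{7}{39} + \frac{12}{50} = \frac{7}{39} + 12 \cdot \frac{1}{50} = \frac{7}{39} + \frac{6}{25} = \frac{409}{975}$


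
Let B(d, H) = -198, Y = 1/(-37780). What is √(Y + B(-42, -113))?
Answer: I*√70652765245/18890 ≈ 14.071*I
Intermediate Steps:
Y = -1/37780 ≈ -2.6469e-5
√(Y + B(-42, -113)) = √(-1/37780 - 198) = √(-7480441/37780) = I*√70652765245/18890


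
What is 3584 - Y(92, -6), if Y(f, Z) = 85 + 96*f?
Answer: -5333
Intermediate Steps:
3584 - Y(92, -6) = 3584 - (85 + 96*92) = 3584 - (85 + 8832) = 3584 - 1*8917 = 3584 - 8917 = -5333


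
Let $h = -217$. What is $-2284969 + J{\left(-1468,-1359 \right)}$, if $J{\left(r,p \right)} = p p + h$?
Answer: $-438305$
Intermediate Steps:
$J{\left(r,p \right)} = -217 + p^{2}$ ($J{\left(r,p \right)} = p p - 217 = p^{2} - 217 = -217 + p^{2}$)
$-2284969 + J{\left(-1468,-1359 \right)} = -2284969 - \left(217 - \left(-1359\right)^{2}\right) = -2284969 + \left(-217 + 1846881\right) = -2284969 + 1846664 = -438305$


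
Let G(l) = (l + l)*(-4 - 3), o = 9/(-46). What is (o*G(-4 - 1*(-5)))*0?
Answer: 0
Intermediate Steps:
o = -9/46 (o = 9*(-1/46) = -9/46 ≈ -0.19565)
G(l) = -14*l (G(l) = (2*l)*(-7) = -14*l)
(o*G(-4 - 1*(-5)))*0 = -(-63)*(-4 - 1*(-5))/23*0 = -(-63)*(-4 + 5)/23*0 = -(-63)/23*0 = -9/46*(-14)*0 = (63/23)*0 = 0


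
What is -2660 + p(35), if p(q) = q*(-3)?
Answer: -2765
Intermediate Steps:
p(q) = -3*q
-2660 + p(35) = -2660 - 3*35 = -2660 - 105 = -2765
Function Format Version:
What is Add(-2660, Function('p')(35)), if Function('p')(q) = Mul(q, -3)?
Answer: -2765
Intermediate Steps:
Function('p')(q) = Mul(-3, q)
Add(-2660, Function('p')(35)) = Add(-2660, Mul(-3, 35)) = Add(-2660, -105) = -2765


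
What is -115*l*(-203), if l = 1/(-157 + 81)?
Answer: -23345/76 ≈ -307.17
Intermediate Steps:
l = -1/76 (l = 1/(-76) = -1/76 ≈ -0.013158)
-115*l*(-203) = -115*(-1/76)*(-203) = (115/76)*(-203) = -23345/76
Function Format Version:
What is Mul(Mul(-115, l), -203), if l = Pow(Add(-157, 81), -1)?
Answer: Rational(-23345, 76) ≈ -307.17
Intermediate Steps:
l = Rational(-1, 76) (l = Pow(-76, -1) = Rational(-1, 76) ≈ -0.013158)
Mul(Mul(-115, l), -203) = Mul(Mul(-115, Rational(-1, 76)), -203) = Mul(Rational(115, 76), -203) = Rational(-23345, 76)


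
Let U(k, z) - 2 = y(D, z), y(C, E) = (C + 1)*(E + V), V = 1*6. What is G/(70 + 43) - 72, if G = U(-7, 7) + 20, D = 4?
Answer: -8049/113 ≈ -71.230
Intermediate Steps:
V = 6
y(C, E) = (1 + C)*(6 + E) (y(C, E) = (C + 1)*(E + 6) = (1 + C)*(6 + E))
U(k, z) = 32 + 5*z (U(k, z) = 2 + (6 + z + 6*4 + 4*z) = 2 + (6 + z + 24 + 4*z) = 2 + (30 + 5*z) = 32 + 5*z)
G = 87 (G = (32 + 5*7) + 20 = (32 + 35) + 20 = 67 + 20 = 87)
G/(70 + 43) - 72 = 87/(70 + 43) - 72 = 87/113 - 72 = -8049/113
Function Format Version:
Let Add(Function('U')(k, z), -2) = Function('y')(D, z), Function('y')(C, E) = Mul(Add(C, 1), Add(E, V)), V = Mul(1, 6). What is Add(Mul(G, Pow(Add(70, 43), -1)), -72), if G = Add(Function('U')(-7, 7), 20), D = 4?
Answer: Rational(-8049, 113) ≈ -71.230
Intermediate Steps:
V = 6
Function('y')(C, E) = Mul(Add(1, C), Add(6, E)) (Function('y')(C, E) = Mul(Add(C, 1), Add(E, 6)) = Mul(Add(1, C), Add(6, E)))
Function('U')(k, z) = Add(32, Mul(5, z)) (Function('U')(k, z) = Add(2, Add(6, z, Mul(6, 4), Mul(4, z))) = Add(2, Add(6, z, 24, Mul(4, z))) = Add(2, Add(30, Mul(5, z))) = Add(32, Mul(5, z)))
G = 87 (G = Add(Add(32, Mul(5, 7)), 20) = Add(Add(32, 35), 20) = Add(67, 20) = 87)
Add(Mul(G, Pow(Add(70, 43), -1)), -72) = Add(Mul(87, Pow(Add(70, 43), -1)), -72) = Add(Mul(87, Pow(113, -1)), -72) = Add(Mul(87, Rational(1, 113)), -72) = Add(Rational(87, 113), -72) = Rational(-8049, 113)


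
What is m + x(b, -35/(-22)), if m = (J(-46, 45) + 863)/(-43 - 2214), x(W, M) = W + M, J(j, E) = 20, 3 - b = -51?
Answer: 2740885/49654 ≈ 55.200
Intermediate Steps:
b = 54 (b = 3 - 1*(-51) = 3 + 51 = 54)
x(W, M) = M + W
m = -883/2257 (m = (20 + 863)/(-43 - 2214) = 883/(-2257) = 883*(-1/2257) = -883/2257 ≈ -0.39123)
m + x(b, -35/(-22)) = -883/2257 + (-35/(-22) + 54) = -883/2257 + (-35*(-1/22) + 54) = -883/2257 + (35/22 + 54) = -883/2257 + 1223/22 = 2740885/49654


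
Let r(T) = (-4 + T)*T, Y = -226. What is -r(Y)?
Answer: -51980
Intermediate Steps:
r(T) = T*(-4 + T)
-r(Y) = -(-226)*(-4 - 226) = -(-226)*(-230) = -1*51980 = -51980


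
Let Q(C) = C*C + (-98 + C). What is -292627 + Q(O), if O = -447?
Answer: -93363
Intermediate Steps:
Q(C) = -98 + C + C² (Q(C) = C² + (-98 + C) = -98 + C + C²)
-292627 + Q(O) = -292627 + (-98 - 447 + (-447)²) = -292627 + (-98 - 447 + 199809) = -292627 + 199264 = -93363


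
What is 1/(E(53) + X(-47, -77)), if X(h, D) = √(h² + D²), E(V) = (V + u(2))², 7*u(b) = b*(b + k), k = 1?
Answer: 535717/1552393331 - 2401*√8138/20181113303 ≈ 0.00033436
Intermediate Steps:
u(b) = b*(1 + b)/7 (u(b) = (b*(b + 1))/7 = (b*(1 + b))/7 = b*(1 + b)/7)
E(V) = (6/7 + V)² (E(V) = (V + (⅐)*2*(1 + 2))² = (V + (⅐)*2*3)² = (V + 6/7)² = (6/7 + V)²)
X(h, D) = √(D² + h²)
1/(E(53) + X(-47, -77)) = 1/((6 + 7*53)²/49 + √((-77)² + (-47)²)) = 1/((6 + 371)²/49 + √(5929 + 2209)) = 1/((1/49)*377² + √8138) = 1/((1/49)*142129 + √8138) = 1/(142129/49 + √8138)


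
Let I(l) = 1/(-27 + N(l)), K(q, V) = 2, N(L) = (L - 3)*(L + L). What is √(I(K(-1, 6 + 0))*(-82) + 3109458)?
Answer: 8*√46690495/31 ≈ 1763.4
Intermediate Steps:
N(L) = 2*L*(-3 + L) (N(L) = (-3 + L)*(2*L) = 2*L*(-3 + L))
I(l) = 1/(-27 + 2*l*(-3 + l))
√(I(K(-1, 6 + 0))*(-82) + 3109458) = √(-82/(-27 + 2*2*(-3 + 2)) + 3109458) = √(-82/(-27 + 2*2*(-1)) + 3109458) = √(-82/(-27 - 4) + 3109458) = √(-82/(-31) + 3109458) = √(-1/31*(-82) + 3109458) = √(82/31 + 3109458) = √(96393280/31) = 8*√46690495/31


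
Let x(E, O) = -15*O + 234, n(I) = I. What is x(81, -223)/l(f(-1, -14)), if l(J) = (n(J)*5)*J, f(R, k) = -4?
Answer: 3579/80 ≈ 44.737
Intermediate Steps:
x(E, O) = 234 - 15*O
l(J) = 5*J² (l(J) = (J*5)*J = (5*J)*J = 5*J²)
x(81, -223)/l(f(-1, -14)) = (234 - 15*(-223))/((5*(-4)²)) = (234 + 3345)/((5*16)) = 3579/80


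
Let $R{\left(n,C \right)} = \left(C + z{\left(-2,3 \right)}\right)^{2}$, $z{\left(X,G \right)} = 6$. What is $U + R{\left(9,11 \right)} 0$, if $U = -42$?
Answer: $-42$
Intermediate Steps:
$R{\left(n,C \right)} = \left(6 + C\right)^{2}$ ($R{\left(n,C \right)} = \left(C + 6\right)^{2} = \left(6 + C\right)^{2}$)
$U + R{\left(9,11 \right)} 0 = -42 + \left(6 + 11\right)^{2} \cdot 0 = -42 + 17^{2} \cdot 0 = -42 + 289 \cdot 0 = -42 + 0 = -42$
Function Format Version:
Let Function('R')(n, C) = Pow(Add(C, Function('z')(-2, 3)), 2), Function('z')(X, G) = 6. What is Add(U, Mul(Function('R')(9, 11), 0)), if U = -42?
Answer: -42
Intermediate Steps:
Function('R')(n, C) = Pow(Add(6, C), 2) (Function('R')(n, C) = Pow(Add(C, 6), 2) = Pow(Add(6, C), 2))
Add(U, Mul(Function('R')(9, 11), 0)) = Add(-42, Mul(Pow(Add(6, 11), 2), 0)) = Add(-42, Mul(Pow(17, 2), 0)) = Add(-42, Mul(289, 0)) = Add(-42, 0) = -42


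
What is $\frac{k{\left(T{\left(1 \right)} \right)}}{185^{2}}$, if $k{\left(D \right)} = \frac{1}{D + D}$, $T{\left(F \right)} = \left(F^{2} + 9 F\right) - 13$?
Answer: $- \frac{1}{205350} \approx -4.8697 \cdot 10^{-6}$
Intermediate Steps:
$T{\left(F \right)} = -13 + F^{2} + 9 F$
$k{\left(D \right)} = \frac{1}{2 D}$
$\frac{k{\left(T{\left(1 \right)} \right)}}{185^{2}} = \frac{\frac{1}{2} \frac{1}{-13 + 1^{2} + 9 \cdot 1}}{185^{2}} = \frac{\frac{1}{2} \frac{1}{-13 + 1 + 9}}{34225} = \frac{1}{2 \left(-3\right)} \frac{1}{34225} = \frac{1}{2} \left(- \frac{1}{3}\right) \frac{1}{34225} = \left(- \frac{1}{6}\right) \frac{1}{34225} = - \frac{1}{205350}$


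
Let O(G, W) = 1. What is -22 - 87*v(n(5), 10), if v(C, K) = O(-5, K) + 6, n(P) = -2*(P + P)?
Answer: -631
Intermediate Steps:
n(P) = -4*P
v(C, K) = 7 (v(C, K) = 1 + 6 = 7)
-22 - 87*v(n(5), 10) = -22 - 87*7 = -22 - 609 = -631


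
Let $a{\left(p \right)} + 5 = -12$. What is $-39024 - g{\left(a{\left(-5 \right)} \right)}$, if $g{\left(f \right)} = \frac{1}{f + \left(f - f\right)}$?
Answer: $- \frac{663407}{17} \approx -39024.0$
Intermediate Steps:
$a{\left(p \right)} = -17$ ($a{\left(p \right)} = -5 - 12 = -17$)
$g{\left(f \right)} = \frac{1}{f}$ ($g{\left(f \right)} = \frac{1}{f + 0} = \frac{1}{f}$)
$-39024 - g{\left(a{\left(-5 \right)} \right)} = -39024 - \frac{1}{-17} = -39024 - - \frac{1}{17} = -39024 + \frac{1}{17} = - \frac{663407}{17}$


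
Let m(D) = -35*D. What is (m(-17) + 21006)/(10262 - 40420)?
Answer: -21601/30158 ≈ -0.71626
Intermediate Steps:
(m(-17) + 21006)/(10262 - 40420) = (-35*(-17) + 21006)/(10262 - 40420) = (595 + 21006)/(-30158) = 21601*(-1/30158) = -21601/30158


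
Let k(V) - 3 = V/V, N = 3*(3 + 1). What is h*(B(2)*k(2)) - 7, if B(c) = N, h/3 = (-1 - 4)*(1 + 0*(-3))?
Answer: -727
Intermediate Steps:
N = 12 (N = 3*4 = 12)
h = -15 (h = 3*((-1 - 4)*(1 + 0*(-3))) = 3*(-5*(1 + 0)) = 3*(-5*1) = 3*(-5) = -15)
B(c) = 12
k(V) = 4 (k(V) = 3 + V/V = 3 + 1 = 4)
h*(B(2)*k(2)) - 7 = -180*4 - 7 = -15*48 - 7 = -720 - 7 = -727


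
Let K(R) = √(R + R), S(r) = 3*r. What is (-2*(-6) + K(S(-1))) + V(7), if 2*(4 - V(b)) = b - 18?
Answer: 43/2 + I*√6 ≈ 21.5 + 2.4495*I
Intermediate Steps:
K(R) = √2*√R (K(R) = √(2*R) = √2*√R)
V(b) = 13 - b/2 (V(b) = 4 - (b - 18)/2 = 4 - (-18 + b)/2 = 4 + (9 - b/2) = 13 - b/2)
(-2*(-6) + K(S(-1))) + V(7) = (-2*(-6) + √2*√(3*(-1))) + (13 - ½*7) = (12 + √2*√(-3)) + (13 - 7/2) = (12 + √2*(I*√3)) + 19/2 = (12 + I*√6) + 19/2 = 43/2 + I*√6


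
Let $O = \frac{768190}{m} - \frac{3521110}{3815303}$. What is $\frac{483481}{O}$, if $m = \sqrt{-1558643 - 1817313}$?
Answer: $- \frac{1096364135740664907839594}{429504271491636013982625} + \frac{540637453911426917452651 i \sqrt{843989}}{429504271491636013982625} \approx -2.5526 + 1156.4 i$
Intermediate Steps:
$m = 2 i \sqrt{843989}$ ($m = \sqrt{-3375956} = 2 i \sqrt{843989} \approx 1837.4 i$)
$O = - \frac{3521110}{3815303} - \frac{384095 i \sqrt{843989}}{843989}$ ($O = \frac{768190}{2 i \sqrt{843989}} - \frac{3521110}{3815303} = 768190 \left(- \frac{i \sqrt{843989}}{1687978}\right) - \frac{3521110}{3815303} = - \frac{384095 i \sqrt{843989}}{843989} - \frac{3521110}{3815303} = - \frac{3521110}{3815303} - \frac{384095 i \sqrt{843989}}{843989} \approx -0.92289 - 418.09 i$)
$\frac{483481}{O} = \frac{483481}{- \frac{3521110}{3815303} - \frac{384095 i \sqrt{843989}}{843989}}$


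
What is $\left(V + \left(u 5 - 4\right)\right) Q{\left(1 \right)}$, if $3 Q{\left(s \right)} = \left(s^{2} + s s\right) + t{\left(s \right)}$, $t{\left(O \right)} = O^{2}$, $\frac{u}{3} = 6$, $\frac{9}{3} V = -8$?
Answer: $\frac{250}{3} \approx 83.333$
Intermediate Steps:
$V = - \frac{8}{3}$ ($V = \frac{1}{3} \left(-8\right) = - \frac{8}{3} \approx -2.6667$)
$u = 18$ ($u = 3 \cdot 6 = 18$)
$Q{\left(s \right)} = s^{2}$ ($Q{\left(s \right)} = \frac{\left(s^{2} + s s\right) + s^{2}}{3} = \frac{\left(s^{2} + s^{2}\right) + s^{2}}{3} = \frac{2 s^{2} + s^{2}}{3} = \frac{3 s^{2}}{3} = s^{2}$)
$\left(V + \left(u 5 - 4\right)\right) Q{\left(1 \right)} = \left(- \frac{8}{3} + \left(18 \cdot 5 - 4\right)\right) 1^{2} = \left(- \frac{8}{3} + \left(90 - 4\right)\right) 1 = \left(- \frac{8}{3} + 86\right) 1 = \frac{250}{3} \cdot 1 = \frac{250}{3}$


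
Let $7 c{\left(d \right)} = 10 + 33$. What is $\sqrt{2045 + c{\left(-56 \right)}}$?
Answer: $\frac{\sqrt{100506}}{7} \approx 45.29$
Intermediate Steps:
$c{\left(d \right)} = \frac{43}{7}$ ($c{\left(d \right)} = \frac{10 + 33}{7} = \frac{1}{7} \cdot 43 = \frac{43}{7}$)
$\sqrt{2045 + c{\left(-56 \right)}} = \sqrt{2045 + \frac{43}{7}} = \sqrt{\frac{14358}{7}} = \frac{\sqrt{100506}}{7}$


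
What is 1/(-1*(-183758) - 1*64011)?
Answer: 1/119747 ≈ 8.3509e-6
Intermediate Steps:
1/(-1*(-183758) - 1*64011) = 1/(183758 - 64011) = 1/119747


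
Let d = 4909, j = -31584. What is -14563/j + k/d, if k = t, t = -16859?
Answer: -460984889/155045856 ≈ -2.9732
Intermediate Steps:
k = -16859
-14563/j + k/d = -14563/(-31584) - 16859/4909 = -14563*(-1/31584) - 16859*1/4909 = 14563/31584 - 16859/4909 = -460984889/155045856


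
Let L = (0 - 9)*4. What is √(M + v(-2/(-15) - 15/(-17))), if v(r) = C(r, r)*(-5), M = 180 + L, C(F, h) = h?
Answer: √361335/51 ≈ 11.786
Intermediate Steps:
L = -36 (L = -9*4 = -36)
M = 144 (M = 180 - 36 = 144)
v(r) = -5*r (v(r) = r*(-5) = -5*r)
√(M + v(-2/(-15) - 15/(-17))) = √(144 - 5*(-2/(-15) - 15/(-17))) = √(144 - 5*(-2*(-1/15) - 15*(-1/17))) = √(144 - 5*(2/15 + 15/17)) = √(144 - 5*259/255) = √(144 - 259/51) = √(7085/51) = √361335/51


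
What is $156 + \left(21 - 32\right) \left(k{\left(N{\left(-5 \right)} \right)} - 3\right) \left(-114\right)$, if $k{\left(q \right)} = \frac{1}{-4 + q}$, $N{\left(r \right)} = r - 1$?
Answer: $- \frac{18657}{5} \approx -3731.4$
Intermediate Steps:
$N{\left(r \right)} = -1 + r$ ($N{\left(r \right)} = r - 1 = -1 + r$)
$156 + \left(21 - 32\right) \left(k{\left(N{\left(-5 \right)} \right)} - 3\right) \left(-114\right) = 156 + \left(21 - 32\right) \left(\frac{1}{-4 - 6} - 3\right) \left(-114\right) = 156 + - 11 \left(\frac{1}{-4 - 6} - 3\right) \left(-114\right) = 156 + - 11 \left(\frac{1}{-10} - 3\right) \left(-114\right) = 156 + - 11 \left(- \frac{1}{10} - 3\right) \left(-114\right) = 156 + \left(-11\right) \left(- \frac{31}{10}\right) \left(-114\right) = 156 + \frac{341}{10} \left(-114\right) = 156 - \frac{19437}{5} = - \frac{18657}{5}$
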